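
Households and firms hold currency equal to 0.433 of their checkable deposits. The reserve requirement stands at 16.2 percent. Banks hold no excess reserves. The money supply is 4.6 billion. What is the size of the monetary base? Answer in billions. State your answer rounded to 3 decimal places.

1.910 billion

The money multiplier is m = (1 + c) / (rr + c) = (1 + 0.433) / (0.162 + 0.433) ≈ 2.40840.
MB = M / m = 4.6 / 2.40840 ≈ 1.91 billion.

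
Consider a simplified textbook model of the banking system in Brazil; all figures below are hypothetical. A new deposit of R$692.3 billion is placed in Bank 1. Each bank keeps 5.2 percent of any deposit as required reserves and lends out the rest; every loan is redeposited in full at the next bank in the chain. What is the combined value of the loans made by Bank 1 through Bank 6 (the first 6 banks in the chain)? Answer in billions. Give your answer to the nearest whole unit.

R$3460 billion

Bank i lends (1 − rr)^i of the original deposit: Bank 1 lends 692.3·0.9480 = 656.3004, Bank 2 lends 692.3·0.9480² ≈ 622.1728, and so on.
Summing a geometric series: total = 692.3·[0.9480·(1 − 0.9480^6) / (1 − 0.9480)] ≈ 3460.0251 billion.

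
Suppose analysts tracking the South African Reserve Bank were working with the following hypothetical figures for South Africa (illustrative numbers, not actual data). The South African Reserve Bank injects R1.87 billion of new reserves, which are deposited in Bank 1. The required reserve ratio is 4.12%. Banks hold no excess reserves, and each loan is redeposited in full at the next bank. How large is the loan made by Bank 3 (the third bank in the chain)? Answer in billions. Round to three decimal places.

R1.648 billion

Each bank lends a fraction (1 − rr) = 0.9588 of the deposit it receives, so Bank 3 receives 1.87·0.9588^2 and lends 1.87·0.9588^3 ≈ 1.6483 billion.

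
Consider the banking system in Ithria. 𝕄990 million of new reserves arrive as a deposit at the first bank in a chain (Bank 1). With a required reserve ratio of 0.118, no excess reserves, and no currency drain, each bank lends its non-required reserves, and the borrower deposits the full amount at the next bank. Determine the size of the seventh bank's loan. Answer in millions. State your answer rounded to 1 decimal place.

𝕄411.1 million

Each bank lends a fraction (1 − rr) = 0.8820 of the deposit it receives, so Bank 7 receives 990·0.8820^6 and lends 990·0.8820^7 ≈ 411.0695 million.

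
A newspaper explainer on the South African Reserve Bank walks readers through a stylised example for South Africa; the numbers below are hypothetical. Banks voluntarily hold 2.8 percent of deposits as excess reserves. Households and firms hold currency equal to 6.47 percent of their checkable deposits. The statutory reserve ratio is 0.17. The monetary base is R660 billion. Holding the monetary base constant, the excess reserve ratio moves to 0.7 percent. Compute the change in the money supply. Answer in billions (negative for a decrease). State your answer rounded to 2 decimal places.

Initially m₁ = (1 + 0.0647) / (0.17 + 0.028 + 0.0647) ≈ 4.052912, so M₁ = 4.052912 × 660 ≈ 2674.9219 billion.
After the change m₂ = (1 + 0.0647) / (0.17 + 0.007 + 0.0647) ≈ 4.405048, so M₂ = 4.405048 × 660 ≈ 2907.3317 billion.
ΔM = M₂ − M₁ = 2907.3317 − 2674.9219 = 232.4098 billion.

R232.41 billion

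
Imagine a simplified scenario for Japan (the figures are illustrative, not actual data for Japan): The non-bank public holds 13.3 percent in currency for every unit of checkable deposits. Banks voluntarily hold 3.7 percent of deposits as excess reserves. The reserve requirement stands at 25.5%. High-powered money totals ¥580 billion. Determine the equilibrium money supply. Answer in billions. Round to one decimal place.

The money multiplier is m = (1 + c) / (rr + e + c) = (1 + 0.133) / (0.255 + 0.037 + 0.133) ≈ 2.66588.
So M = m × MB = 2.66588 × 580 = 1546.2104 billion.

¥1546.2 billion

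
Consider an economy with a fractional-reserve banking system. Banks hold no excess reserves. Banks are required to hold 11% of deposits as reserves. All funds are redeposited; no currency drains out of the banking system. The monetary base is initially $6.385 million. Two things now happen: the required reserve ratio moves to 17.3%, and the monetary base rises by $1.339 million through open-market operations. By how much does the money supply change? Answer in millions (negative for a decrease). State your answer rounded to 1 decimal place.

-13.4 million

Before: m₁ = 1 / (0.11) ≈ 9.0909, MB₁ = 6.385, so M₁ = 9.0909 × 6.385 ≈ 58.0454 million.
After: m₂ = 1 / (0.173) ≈ 5.7803, MB₂ = 6.385 + 1.339 = 7.724, so M₂ = 5.7803 × 7.724 ≈ 44.647 million.
ΔM = M₂ − M₁ = 44.647 − 58.0454 = -13.3984 million.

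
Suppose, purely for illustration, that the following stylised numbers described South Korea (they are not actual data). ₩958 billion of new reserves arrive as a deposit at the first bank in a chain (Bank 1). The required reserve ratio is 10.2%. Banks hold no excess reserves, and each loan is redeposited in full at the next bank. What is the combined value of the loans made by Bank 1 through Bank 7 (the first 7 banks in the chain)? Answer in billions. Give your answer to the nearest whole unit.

₩4462 billion

Bank i lends (1 − rr)^i of the original deposit: Bank 1 lends 958·0.8980 = 860.2840, Bank 2 lends 958·0.8980² ≈ 772.5350, and so on.
Summing a geometric series: total = 958·[0.8980·(1 − 0.8980^7) / (1 − 0.8980)] ≈ 4462.4606 billion.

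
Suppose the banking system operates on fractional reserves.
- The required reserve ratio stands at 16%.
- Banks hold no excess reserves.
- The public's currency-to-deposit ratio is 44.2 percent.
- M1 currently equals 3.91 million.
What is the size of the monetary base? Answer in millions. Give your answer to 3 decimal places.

The money multiplier is m = (1 + c) / (rr + c) = (1 + 0.442) / (0.16 + 0.442) ≈ 2.39535.
MB = M / m = 3.91 / 2.39535 ≈ 1.6323 million.

1.632 million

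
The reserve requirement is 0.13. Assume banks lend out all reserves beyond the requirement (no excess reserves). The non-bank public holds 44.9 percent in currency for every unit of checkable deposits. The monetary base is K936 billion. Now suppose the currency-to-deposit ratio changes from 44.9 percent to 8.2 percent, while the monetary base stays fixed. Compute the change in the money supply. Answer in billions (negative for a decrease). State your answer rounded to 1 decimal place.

Initially m₁ = (1 + 0.449) / (0.13 + 0.449) ≈ 2.50259, so M₁ = 2.50259 × 936 ≈ 2342.4242 billion.
After the change m₂ = (1 + 0.082) / (0.13 + 0.082) ≈ 5.10377, so M₂ = 5.10377 × 936 ≈ 4777.1287 billion.
ΔM = M₂ − M₁ = 4777.1287 − 2342.4242 = 2434.7045 billion.

K2434.7 billion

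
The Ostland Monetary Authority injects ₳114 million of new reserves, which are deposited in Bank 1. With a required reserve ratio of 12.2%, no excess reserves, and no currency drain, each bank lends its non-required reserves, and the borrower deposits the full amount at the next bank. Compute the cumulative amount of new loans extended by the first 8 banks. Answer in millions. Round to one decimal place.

Bank i lends (1 − rr)^i of the original deposit: Bank 1 lends 114·0.8780 = 100.0920, Bank 2 lends 114·0.8780² ≈ 87.8808, and so on.
Summing a geometric series: total = 114·[0.8780·(1 − 0.8780^8) / (1 − 0.8780)] ≈ 530.6948 million.

₳530.7 million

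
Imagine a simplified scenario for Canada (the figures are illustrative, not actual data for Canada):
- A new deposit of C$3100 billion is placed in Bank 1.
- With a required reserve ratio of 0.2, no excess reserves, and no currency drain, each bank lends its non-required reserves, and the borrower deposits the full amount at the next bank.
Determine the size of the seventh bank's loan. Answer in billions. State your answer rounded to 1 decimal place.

Each bank lends a fraction (1 − rr) = 0.8000 of the deposit it receives, so Bank 7 receives 3100·0.8000^6 and lends 3100·0.8000^7 ≈ 650.1171 billion.

C$650.1 billion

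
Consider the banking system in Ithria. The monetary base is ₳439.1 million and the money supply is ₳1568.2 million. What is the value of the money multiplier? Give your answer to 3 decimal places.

The money multiplier is m = M / MB = 1568.2 / 439.1 ≈ 3.57140.

3.571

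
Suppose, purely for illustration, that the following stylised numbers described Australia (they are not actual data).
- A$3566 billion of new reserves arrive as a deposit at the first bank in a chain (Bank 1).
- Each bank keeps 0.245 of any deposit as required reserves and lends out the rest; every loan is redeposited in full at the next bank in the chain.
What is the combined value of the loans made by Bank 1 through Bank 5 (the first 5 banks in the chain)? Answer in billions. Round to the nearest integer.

A$8293 billion

Bank i lends (1 − rr)^i of the original deposit: Bank 1 lends 3566·0.7550 = 2692.3300, Bank 2 lends 3566·0.7550² ≈ 2032.7091, and so on.
Summing a geometric series: total = 3566·[0.7550·(1 − 0.7550^5) / (1 − 0.7550)] ≈ 8293.2443 billion.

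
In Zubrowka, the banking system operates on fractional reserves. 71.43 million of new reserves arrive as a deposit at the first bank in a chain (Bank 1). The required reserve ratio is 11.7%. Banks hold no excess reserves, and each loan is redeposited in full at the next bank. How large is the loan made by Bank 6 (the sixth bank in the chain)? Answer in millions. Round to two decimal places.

33.86 million

Each bank lends a fraction (1 − rr) = 0.8830 of the deposit it receives, so Bank 6 receives 71.43·0.8830^5 and lends 71.43·0.8830^6 ≈ 33.8567 million.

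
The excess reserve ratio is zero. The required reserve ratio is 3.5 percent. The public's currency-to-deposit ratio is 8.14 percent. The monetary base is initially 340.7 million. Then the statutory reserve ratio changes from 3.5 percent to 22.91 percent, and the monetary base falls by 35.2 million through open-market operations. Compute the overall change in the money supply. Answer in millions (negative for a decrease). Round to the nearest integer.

-2101 million

Before: m₁ = (1 + 0.0814) / (0.035 + 0.0814) ≈ 9.2904, MB₁ = 340.7, so M₁ = 9.2904 × 340.7 ≈ 3165.2393 million.
After: m₂ = (1 + 0.0814) / (0.2291 + 0.0814) ≈ 3.4828, MB₂ = 340.7 − 35.2 = 305.5, so M₂ = 3.4828 × 305.5 = 1063.9954 million.
ΔM = M₂ − M₁ = 1063.9954 − 3165.2393 = -2101.2439 million.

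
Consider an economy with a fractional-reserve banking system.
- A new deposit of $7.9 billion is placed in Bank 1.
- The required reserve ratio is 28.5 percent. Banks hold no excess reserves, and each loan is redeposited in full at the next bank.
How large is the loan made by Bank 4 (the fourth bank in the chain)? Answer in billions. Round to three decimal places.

Each bank lends a fraction (1 − rr) = 0.7150 of the deposit it receives, so Bank 4 receives 7.9·0.7150^3 and lends 7.9·0.7150^4 ≈ 2.0647 billion.

$2.065 billion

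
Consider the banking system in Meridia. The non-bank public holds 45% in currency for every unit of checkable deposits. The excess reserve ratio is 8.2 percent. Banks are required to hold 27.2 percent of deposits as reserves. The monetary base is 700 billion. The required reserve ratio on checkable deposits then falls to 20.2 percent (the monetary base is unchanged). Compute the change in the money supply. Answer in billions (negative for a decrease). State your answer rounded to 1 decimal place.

120.4 billion

Initially m₁ = (1 + 0.45) / (0.272 + 0.082 + 0.45) ≈ 1.80348, so M₁ = 1.80348 × 700 = 1262.436 billion.
After the change m₂ = (1 + 0.45) / (0.202 + 0.082 + 0.45) ≈ 1.97548, so M₂ = 1.97548 × 700 = 1382.836 billion.
ΔM = M₂ − M₁ = 1382.836 − 1262.436 = 120.4 billion.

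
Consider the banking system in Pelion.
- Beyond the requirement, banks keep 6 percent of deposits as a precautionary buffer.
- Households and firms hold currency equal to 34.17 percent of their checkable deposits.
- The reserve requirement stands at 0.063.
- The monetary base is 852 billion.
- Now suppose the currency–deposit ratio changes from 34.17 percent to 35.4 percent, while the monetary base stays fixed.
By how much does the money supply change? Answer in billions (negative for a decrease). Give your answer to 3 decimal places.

Initially m₁ = (1 + 0.3417) / (0.063 + 0.06 + 0.3417) ≈ 2.8872391, so M₁ = 2.8872391 × 852 ≈ 2459.9277 billion.
After the change m₂ = (1 + 0.354) / (0.063 + 0.06 + 0.354) ≈ 2.8385744, so M₂ = 2.8385744 × 852 ≈ 2418.4654 billion.
ΔM = M₂ − M₁ = 2418.4654 − 2459.9277 = -41.4623 billion.

-41.462 billion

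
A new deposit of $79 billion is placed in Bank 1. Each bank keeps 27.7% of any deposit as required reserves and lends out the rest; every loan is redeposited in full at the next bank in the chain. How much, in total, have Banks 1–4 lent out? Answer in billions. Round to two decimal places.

Bank i lends (1 − rr)^i of the original deposit: Bank 1 lends 79·0.7230 = 57.1170, Bank 2 lends 79·0.7230² ≈ 41.2956, and so on.
Summing a geometric series: total = 79·[0.7230·(1 − 0.7230^4) / (1 − 0.7230)] ≈ 149.8557 billion.

$149.86 billion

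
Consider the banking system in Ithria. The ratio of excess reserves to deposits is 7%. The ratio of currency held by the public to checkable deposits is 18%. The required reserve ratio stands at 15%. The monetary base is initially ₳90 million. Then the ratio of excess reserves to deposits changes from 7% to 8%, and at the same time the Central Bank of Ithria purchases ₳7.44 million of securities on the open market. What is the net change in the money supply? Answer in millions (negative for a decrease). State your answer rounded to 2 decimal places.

Before: m₁ = (1 + 0.18) / (0.15 + 0.07 + 0.18) = 2.95, MB₁ = 90, so M₁ = 2.95 × 90 = 265.5 million.
After: m₂ = (1 + 0.18) / (0.15 + 0.08 + 0.18) ≈ 2.87805, MB₂ = 90 + 7.44 = 97.44, so M₂ = 2.87805 × 97.44 ≈ 280.4372 million.
ΔM = M₂ − M₁ = 280.4372 − 265.5 = 14.9372 million.

₳14.94 million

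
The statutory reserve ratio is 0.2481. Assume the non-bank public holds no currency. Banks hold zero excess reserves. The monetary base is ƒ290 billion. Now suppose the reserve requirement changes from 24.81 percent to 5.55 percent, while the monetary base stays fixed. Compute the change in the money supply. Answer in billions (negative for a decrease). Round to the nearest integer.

Initially m₁ = 1 / (0.2481) ≈ 4.0306, so M₁ = 4.0306 × 290 = 1168.874 billion.
After the change m₂ = 1 / (0.0555) ≈ 18.0180, so M₂ = 18.0180 × 290 = 5225.22 billion.
ΔM = M₂ − M₁ = 5225.22 − 1168.874 = 4056.346 billion.

ƒ4056 billion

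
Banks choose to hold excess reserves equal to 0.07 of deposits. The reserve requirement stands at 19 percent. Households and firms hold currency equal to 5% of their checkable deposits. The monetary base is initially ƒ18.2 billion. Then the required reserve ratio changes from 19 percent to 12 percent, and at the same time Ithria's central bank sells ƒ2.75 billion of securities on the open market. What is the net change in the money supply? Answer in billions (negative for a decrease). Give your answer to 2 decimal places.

ƒ5.95 billion

Before: m₁ = (1 + 0.05) / (0.19 + 0.07 + 0.05) ≈ 3.38710, MB₁ = 18.2, so M₁ = 3.38710 × 18.2 ≈ 61.6452 billion.
After: m₂ = (1 + 0.05) / (0.12 + 0.07 + 0.05) = 4.37500, MB₂ = 18.2 − 2.75 = 15.45, so M₂ = 4.37500 × 15.45 ≈ 67.5938 billion.
ΔM = M₂ − M₁ = 67.5938 − 61.6452 = 5.9486 billion.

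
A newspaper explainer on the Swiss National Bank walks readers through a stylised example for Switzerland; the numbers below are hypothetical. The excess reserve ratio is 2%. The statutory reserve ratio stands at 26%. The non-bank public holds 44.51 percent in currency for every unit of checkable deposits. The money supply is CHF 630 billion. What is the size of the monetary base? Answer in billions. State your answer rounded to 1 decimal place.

The money multiplier is m = (1 + c) / (rr + e + c) = (1 + 0.4451) / (0.26 + 0.02 + 0.4451) ≈ 1.99297.
MB = M / m = 630 / 1.99297 ≈ 316.1111 billion.

CHF 316.1 billion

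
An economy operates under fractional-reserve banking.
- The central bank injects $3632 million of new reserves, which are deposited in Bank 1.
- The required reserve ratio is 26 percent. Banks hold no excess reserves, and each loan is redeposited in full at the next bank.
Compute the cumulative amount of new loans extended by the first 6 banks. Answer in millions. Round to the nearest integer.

Bank i lends (1 − rr)^i of the original deposit: Bank 1 lends 3632·0.7400 = 2687.6800, Bank 2 lends 3632·0.7400² = 1988.8832, and so on.
Summing a geometric series: total = 3632·[0.7400·(1 − 0.7400^6) / (1 − 0.7400)] ≈ 8639.7904 million.

$8640 million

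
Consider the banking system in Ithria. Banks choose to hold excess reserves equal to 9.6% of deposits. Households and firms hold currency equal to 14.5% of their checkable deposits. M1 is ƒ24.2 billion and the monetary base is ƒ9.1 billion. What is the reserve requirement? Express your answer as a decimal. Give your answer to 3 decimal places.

Using m = M/MB = 24.2/9.1 ≈ 2.659341. Since m = (1 + c)/(c + rr + e), the denominator satisfies c + rr + e = (1 + c)/m = (1 + 0.145) / 2.659341 ≈ 0.430558.
With c = 0.145 and e = 0.096, the reserve requirement is 0.430558 − 0.145 − 0.096 = 0.189558.

0.190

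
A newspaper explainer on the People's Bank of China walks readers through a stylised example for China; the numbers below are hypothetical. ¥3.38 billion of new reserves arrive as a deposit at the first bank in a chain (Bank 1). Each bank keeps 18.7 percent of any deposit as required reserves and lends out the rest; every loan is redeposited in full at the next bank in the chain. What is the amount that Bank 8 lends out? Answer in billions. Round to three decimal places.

Each bank lends a fraction (1 − rr) = 0.8130 of the deposit it receives, so Bank 8 receives 3.38·0.8130^7 and lends 3.38·0.8130^8 ≈ 0.6451 billion.

¥0.645 billion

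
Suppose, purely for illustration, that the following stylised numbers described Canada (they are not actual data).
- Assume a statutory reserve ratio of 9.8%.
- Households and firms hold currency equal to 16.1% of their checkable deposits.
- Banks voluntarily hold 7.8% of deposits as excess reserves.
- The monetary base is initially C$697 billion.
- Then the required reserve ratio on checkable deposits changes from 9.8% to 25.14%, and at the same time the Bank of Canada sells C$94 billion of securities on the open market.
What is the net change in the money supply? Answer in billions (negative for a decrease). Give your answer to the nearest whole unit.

Before: m₁ = (1 + 0.161) / (0.098 + 0.078 + 0.161) ≈ 3.4451, MB₁ = 697, so M₁ = 3.4451 × 697 = 2401.2347 billion.
After: m₂ = (1 + 0.161) / (0.2514 + 0.078 + 0.161) ≈ 2.3675, MB₂ = 697 − 94 = 603, so M₂ = 2.3675 × 603 = 1427.6025 billion.
ΔM = M₂ − M₁ = 1427.6025 − 2401.2347 = -973.6322 billion.

-974 billion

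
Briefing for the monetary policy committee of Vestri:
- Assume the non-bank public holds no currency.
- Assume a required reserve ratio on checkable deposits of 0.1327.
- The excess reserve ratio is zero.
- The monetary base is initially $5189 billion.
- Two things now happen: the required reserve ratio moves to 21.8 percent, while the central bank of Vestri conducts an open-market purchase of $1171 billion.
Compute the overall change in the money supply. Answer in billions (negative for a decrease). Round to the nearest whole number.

-9929 billion

Before: m₁ = 1 / (0.1327) ≈ 7.53580, MB₁ = 5189, so M₁ = 7.53580 × 5189 = 39103.2662 billion.
After: m₂ = 1 / (0.218) ≈ 4.58716, MB₂ = 5189 + 1171 = 6360, so M₂ = 4.58716 × 6360 = 29174.3376 billion.
ΔM = M₂ − M₁ = 29174.3376 − 39103.2662 = -9928.9286 billion.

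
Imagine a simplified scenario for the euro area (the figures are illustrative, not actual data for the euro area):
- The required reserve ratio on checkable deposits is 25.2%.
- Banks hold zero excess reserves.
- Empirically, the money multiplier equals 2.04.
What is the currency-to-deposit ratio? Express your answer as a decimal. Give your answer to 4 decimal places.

0.4672

Using m = 2.04. From m = (1 + c)/(c + rr + e), rearranging gives 1 + c = m·(c + rr + e), so c·(1 − m) = m·(rr + e) − 1.
Hence c = [m·(rr + e) − 1]/(1 − m) = [2.04 × (0.252 + 0) − 1] / (1 − 2.04) ≈ 0.467231.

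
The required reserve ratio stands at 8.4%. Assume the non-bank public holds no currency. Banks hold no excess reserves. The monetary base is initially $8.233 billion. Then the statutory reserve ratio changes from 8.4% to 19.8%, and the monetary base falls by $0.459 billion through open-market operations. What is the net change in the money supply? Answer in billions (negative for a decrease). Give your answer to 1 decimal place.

Before: m₁ = 1 / (0.084) ≈ 11.9048, MB₁ = 8.233, so M₁ = 11.9048 × 8.233 ≈ 98.0122 billion.
After: m₂ = 1 / (0.198) ≈ 5.0505, MB₂ = 8.233 − 0.459 = 7.774, so M₂ = 5.0505 × 7.774 ≈ 39.2626 billion.
ΔM = M₂ − M₁ = 39.2626 − 98.0122 = -58.7496 billion.

-58.7 billion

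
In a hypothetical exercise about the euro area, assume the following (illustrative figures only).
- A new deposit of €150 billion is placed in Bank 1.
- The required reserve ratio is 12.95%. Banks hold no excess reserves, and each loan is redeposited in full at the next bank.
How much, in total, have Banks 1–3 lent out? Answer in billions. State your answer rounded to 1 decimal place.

€343.2 billion

Bank i lends (1 − rr)^i of the original deposit: Bank 1 lends 150·0.8705 = 130.5750, Bank 2 lends 150·0.8705² ≈ 113.6655, and so on.
Summing a geometric series: total = 150·[0.8705·(1 − 0.8705^3) / (1 − 0.8705)] ≈ 343.1864 billion.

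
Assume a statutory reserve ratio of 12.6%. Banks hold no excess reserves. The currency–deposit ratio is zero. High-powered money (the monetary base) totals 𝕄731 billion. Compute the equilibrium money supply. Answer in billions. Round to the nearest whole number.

𝕄5802 billion

With no currency drain or excess reserves, the money multiplier is m = 1/rr = 1/0.126 ≈ 7.9365.
Money supply M = m × MB = 7.9365 × 731 = 5801.5815 billion.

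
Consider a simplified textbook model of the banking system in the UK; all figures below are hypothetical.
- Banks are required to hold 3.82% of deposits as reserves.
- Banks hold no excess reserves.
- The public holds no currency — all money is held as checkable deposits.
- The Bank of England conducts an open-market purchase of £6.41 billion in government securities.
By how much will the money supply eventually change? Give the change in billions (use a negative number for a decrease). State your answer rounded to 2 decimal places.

£167.80 billion

The simple money multiplier is m = 1/rr = 1/0.0382 ≈ 26.1780.
An open-market purchase increases the monetary base by 6.41 billion, so ΔM = m × ΔMB = 26.1780 × 6.41 ≈ 167.801 billion.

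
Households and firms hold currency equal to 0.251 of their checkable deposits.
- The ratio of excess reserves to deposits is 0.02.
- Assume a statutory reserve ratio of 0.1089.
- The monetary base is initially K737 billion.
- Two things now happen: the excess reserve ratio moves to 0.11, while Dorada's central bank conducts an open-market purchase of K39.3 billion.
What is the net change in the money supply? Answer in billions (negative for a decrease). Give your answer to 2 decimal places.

Before: m₁ = (1 + 0.251) / (0.1089 + 0.02 + 0.251) ≈ 3.292972, MB₁ = 737, so M₁ = 3.292972 × 737 ≈ 2426.9204 billion.
After: m₂ = (1 + 0.251) / (0.1089 + 0.11 + 0.251) ≈ 2.662269, MB₂ = 737 + 39.3 = 776.3, so M₂ = 2.662269 × 776.3 ≈ 2066.7194 billion.
ΔM = M₂ − M₁ = 2066.7194 − 2426.9204 = -360.201 billion.

-360.20 billion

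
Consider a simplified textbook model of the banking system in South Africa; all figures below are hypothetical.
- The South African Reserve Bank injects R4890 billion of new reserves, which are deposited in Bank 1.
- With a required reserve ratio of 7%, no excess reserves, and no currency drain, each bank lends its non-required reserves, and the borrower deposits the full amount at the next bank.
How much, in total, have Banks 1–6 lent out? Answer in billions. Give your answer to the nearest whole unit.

Bank i lends (1 − rr)^i of the original deposit: Bank 1 lends 4890·0.9300 = 4547.7000, Bank 2 lends 4890·0.9300² = 4229.3610, and so on.
Summing a geometric series: total = 4890·[0.9300·(1 − 0.9300^6) / (1 − 0.9300)] ≈ 22934.0392 billion.

R22934 billion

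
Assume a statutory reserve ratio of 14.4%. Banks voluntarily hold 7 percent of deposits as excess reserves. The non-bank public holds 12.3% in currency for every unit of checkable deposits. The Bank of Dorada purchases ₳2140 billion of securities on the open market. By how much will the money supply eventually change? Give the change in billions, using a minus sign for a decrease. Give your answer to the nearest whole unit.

The money multiplier is m = (1 + c) / (rr + e + c) = (1 + 0.123) / (0.144 + 0.07 + 0.123) ≈ 3.33234.
The purchase adds 2140 billion of base, so ΔM = m × ΔMB = 3.33234 × (+2140) = 7131.2076 billion.

₳7131 billion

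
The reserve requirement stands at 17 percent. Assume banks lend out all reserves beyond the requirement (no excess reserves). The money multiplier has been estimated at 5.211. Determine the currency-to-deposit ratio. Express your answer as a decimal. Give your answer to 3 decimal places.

0.027

Using m = 5.211. From m = (1 + c)/(c + rr + e), rearranging gives 1 + c = m·(c + rr + e), so c·(1 − m) = m·(rr + e) − 1.
Hence c = [m·(rr + e) − 1]/(1 − m) = [5.211 × (0.17 + 0) − 1] / (1 − 5.211) ≈ 0.027103.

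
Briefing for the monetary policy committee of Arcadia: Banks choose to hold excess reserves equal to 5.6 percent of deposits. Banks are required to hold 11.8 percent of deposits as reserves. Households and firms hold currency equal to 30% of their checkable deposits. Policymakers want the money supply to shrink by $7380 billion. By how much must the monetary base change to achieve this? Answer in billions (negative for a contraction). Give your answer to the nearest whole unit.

-2691 billion

The money multiplier is m = (1 + c) / (rr + e + c) = (1 + 0.3) / (0.118 + 0.056 + 0.3) ≈ 2.74262.
ΔMB = ΔM / m = (−7380) / 2.74262 ≈ -2690.8576 billion.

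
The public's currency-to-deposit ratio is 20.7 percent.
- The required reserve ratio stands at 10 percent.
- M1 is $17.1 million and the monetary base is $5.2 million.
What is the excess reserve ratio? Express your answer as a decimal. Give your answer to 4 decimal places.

Using m = M/MB = 17.1/5.2 ≈ 3.288462. Since m = (1 + c)/(c + rr + e), the denominator satisfies c + rr + e = (1 + c)/m = (1 + 0.207) / 3.288462 ≈ 0.367041.
With c = 0.207 and rr = 0.1, the excess reserve ratio is 0.367041 − 0.207 − 0.1 = 0.060041.

0.0600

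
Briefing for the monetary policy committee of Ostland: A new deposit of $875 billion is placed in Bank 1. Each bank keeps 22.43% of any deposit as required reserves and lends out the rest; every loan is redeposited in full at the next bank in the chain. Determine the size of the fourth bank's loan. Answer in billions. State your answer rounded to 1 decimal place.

$316.8 billion

Each bank lends a fraction (1 − rr) = 0.7757 of the deposit it receives, so Bank 4 receives 875·0.7757^3 and lends 875·0.7757^4 ≈ 316.7986 billion.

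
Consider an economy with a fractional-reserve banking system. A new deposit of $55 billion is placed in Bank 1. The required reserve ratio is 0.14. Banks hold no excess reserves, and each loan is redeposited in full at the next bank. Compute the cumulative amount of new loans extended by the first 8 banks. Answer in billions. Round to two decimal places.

Bank i lends (1 − rr)^i of the original deposit: Bank 1 lends 55·0.8600 = 47.3000, Bank 2 lends 55·0.8600² = 40.6780, and so on.
Summing a geometric series: total = 55·[0.8600·(1 − 0.8600^8) / (1 − 0.8600)] ≈ 236.7642 billion.

$236.76 billion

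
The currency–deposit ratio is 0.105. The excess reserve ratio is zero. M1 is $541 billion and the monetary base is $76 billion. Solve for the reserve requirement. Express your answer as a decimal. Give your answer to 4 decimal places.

Using m = M/MB = 541/76 ≈ 7.118421. Since m = (1 + c)/(c + rr + e), the denominator satisfies c + rr + e = (1 + c)/m = (1 + 0.105) / 7.118421 ≈ 0.155231.
With c = 0.105 and e = 0, the reserve requirement is 0.155231 − 0.105 − 0 = 0.050231.

0.0502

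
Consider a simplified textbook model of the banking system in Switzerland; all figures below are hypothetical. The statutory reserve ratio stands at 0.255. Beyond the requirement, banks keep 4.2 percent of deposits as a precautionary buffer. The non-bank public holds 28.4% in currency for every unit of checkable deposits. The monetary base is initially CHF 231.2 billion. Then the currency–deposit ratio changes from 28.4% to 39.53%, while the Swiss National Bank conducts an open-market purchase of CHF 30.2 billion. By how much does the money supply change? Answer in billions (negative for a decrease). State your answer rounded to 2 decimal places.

CHF 15.89 billion

Before: m₁ = (1 + 0.284) / (0.255 + 0.042 + 0.284) ≈ 2.209983, MB₁ = 231.2, so M₁ = 2.209983 × 231.2 ≈ 510.9481 billion.
After: m₂ = (1 + 0.3953) / (0.255 + 0.042 + 0.3953) ≈ 2.015456, MB₂ = 231.2 + 30.2 = 261.4, so M₂ = 2.015456 × 261.4 ≈ 526.8402 billion.
ΔM = M₂ − M₁ = 526.8402 − 510.9481 = 15.8921 billion.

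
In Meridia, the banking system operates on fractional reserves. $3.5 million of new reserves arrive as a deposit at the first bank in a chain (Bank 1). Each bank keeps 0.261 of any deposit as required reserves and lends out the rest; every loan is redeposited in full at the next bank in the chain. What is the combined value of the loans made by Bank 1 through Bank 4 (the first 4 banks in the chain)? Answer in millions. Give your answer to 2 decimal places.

$6.95 million

Bank i lends (1 − rr)^i of the original deposit: Bank 1 lends 3.5·0.7390 = 2.5865, Bank 2 lends 3.5·0.7390² ≈ 1.9114, and so on.
Summing a geometric series: total = 3.5·[0.7390·(1 − 0.7390^4) / (1 − 0.7390)] ≈ 6.9543 million.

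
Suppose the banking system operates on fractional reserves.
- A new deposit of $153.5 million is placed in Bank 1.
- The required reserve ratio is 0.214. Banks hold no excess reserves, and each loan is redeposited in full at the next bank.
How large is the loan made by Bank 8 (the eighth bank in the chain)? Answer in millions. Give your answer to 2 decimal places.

$22.36 million

Each bank lends a fraction (1 − rr) = 0.7860 of the deposit it receives, so Bank 8 receives 153.5·0.7860^7 and lends 153.5·0.7860^8 ≈ 22.3609 million.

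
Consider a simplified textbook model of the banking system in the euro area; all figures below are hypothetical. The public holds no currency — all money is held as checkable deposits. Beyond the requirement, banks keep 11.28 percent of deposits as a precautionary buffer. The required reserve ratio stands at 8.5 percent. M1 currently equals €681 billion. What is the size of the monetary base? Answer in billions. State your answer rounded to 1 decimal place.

€134.7 billion

The money multiplier is m = 1 / (rr + e) = 1 / (0.085 + 0.1128) ≈ 5.05561.
MB = M / m = 681 / 5.05561 ≈ 134.7018 billion.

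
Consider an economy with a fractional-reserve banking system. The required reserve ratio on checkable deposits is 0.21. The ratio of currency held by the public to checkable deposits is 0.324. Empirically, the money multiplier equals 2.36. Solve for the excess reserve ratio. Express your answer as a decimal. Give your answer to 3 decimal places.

0.027

Using m = 2.36. Since m = (1 + c)/(c + rr + e), the denominator satisfies c + rr + e = (1 + c)/m = (1 + 0.324) / 2.36 ≈ 0.561017.
With c = 0.324 and rr = 0.21, the excess reserve ratio is 0.561017 − 0.324 − 0.21 = 0.027017.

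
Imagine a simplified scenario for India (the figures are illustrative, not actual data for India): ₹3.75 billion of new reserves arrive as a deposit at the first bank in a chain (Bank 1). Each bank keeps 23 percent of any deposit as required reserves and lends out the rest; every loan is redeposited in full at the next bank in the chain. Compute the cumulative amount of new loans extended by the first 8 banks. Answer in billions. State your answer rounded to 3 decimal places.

₹11.003 billion

Bank i lends (1 − rr)^i of the original deposit: Bank 1 lends 3.75·0.7700 = 2.8875, Bank 2 lends 3.75·0.7700² ≈ 2.2234, and so on.
Summing a geometric series: total = 3.75·[0.7700·(1 − 0.7700^8) / (1 − 0.7700)] ≈ 11.0030 billion.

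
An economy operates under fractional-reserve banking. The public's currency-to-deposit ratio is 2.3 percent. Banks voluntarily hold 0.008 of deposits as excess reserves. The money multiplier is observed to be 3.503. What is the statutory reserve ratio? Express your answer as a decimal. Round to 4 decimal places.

0.2610

Using m = 3.503. Since m = (1 + c)/(c + rr + e), the denominator satisfies c + rr + e = (1 + c)/m = (1 + 0.023) / 3.503 ≈ 0.292035.
With c = 0.023 and e = 0.008, the statutory reserve ratio is 0.292035 − 0.023 − 0.008 = 0.261035.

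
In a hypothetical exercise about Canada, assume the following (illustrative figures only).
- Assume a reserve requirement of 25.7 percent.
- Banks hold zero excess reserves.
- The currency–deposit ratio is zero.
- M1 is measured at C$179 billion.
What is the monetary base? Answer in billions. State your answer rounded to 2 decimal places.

C$46.00 billion

With no currency drain and no excess reserves, the money multiplier is m = 1/rr = 1/0.257 ≈ 3.891051.
The monetary base is MB = M / m = 179 / 3.891051 ≈ 46.003 billion.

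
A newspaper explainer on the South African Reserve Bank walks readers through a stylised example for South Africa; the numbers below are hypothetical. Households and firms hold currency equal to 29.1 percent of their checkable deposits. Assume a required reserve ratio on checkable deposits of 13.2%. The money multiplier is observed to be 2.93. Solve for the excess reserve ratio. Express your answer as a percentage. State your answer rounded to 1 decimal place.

Using m = 2.93. Since m = (1 + c)/(c + rr + e), the denominator satisfies c + rr + e = (1 + c)/m = (1 + 0.291) / 2.93 ≈ 0.440614.
With c = 0.291 and rr = 0.132, the excess reserve ratio is 0.440614 − 0.291 − 0.132 = 0.017614.

1.8%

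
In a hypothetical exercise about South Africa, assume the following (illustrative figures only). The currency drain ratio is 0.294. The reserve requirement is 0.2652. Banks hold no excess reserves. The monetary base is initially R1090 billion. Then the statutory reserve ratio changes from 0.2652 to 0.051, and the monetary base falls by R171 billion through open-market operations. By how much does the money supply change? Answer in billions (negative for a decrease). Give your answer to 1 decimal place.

Before: m₁ = (1 + 0.294) / (0.2652 + 0.294) ≈ 2.314020, MB₁ = 1090, so M₁ = 2.314020 × 1090 = 2522.2818 billion.
After: m₂ = (1 + 0.294) / (0.051 + 0.294) ≈ 3.750725, MB₂ = 1090 − 171 = 919, so M₂ = 3.750725 × 919 ≈ 3446.9163 billion.
ΔM = M₂ − M₁ = 3446.9163 − 2522.2818 = 924.6345 billion.

R924.6 billion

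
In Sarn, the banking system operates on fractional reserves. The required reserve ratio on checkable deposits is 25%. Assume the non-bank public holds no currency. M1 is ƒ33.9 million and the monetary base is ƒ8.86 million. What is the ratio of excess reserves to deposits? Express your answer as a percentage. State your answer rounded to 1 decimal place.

Using m = M/MB = 33.9/8.86 ≈ 3.826185. Since m = (1 + c)/(c + rr + e), the denominator satisfies c + rr + e = (1 + c)/m = (1 + 0) / 3.826185 ≈ 0.261357.
With c = 0 and rr = 0.25, the ratio of excess reserves to deposits is 0.261357 − 0 − 0.25 = 0.011357.

1.1%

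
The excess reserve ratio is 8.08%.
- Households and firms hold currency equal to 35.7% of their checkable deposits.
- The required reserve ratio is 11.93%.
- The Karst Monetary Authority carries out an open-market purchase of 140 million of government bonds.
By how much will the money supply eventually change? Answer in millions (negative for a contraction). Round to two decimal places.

The money multiplier is m = (1 + c) / (rr + e + c) = (1 + 0.357) / (0.1193 + 0.0808 + 0.357) ≈ 2.435828.
The purchase adds 140 million of base, so ΔM = m × ΔMB = 2.435828 × (+140) ≈ 341.0159 million.

341.02 million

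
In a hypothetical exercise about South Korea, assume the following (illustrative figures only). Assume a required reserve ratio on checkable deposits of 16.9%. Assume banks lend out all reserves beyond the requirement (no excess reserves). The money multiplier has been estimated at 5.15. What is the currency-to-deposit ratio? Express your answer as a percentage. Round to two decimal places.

3.12%

Using m = 5.15. From m = (1 + c)/(c + rr + e), rearranging gives 1 + c = m·(c + rr + e), so c·(1 − m) = m·(rr + e) − 1.
Hence c = [m·(rr + e) − 1]/(1 − m) = [5.15 × (0.169 + 0) − 1] / (1 − 5.15) ≈ 0.031241.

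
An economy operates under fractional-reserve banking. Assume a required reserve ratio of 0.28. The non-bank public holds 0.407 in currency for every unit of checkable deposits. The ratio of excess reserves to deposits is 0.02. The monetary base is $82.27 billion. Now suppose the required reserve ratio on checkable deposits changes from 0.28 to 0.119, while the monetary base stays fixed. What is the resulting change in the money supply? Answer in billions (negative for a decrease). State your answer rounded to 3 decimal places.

Initially m₁ = (1 + 0.407) / (0.28 + 0.02 + 0.407) ≈ 1.990099, so M₁ = 1.990099 × 82.27 ≈ 163.7254 billion.
After the change m₂ = (1 + 0.407) / (0.119 + 0.02 + 0.407) ≈ 2.576923, so M₂ = 2.576923 × 82.27 ≈ 212.0035 billion.
ΔM = M₂ − M₁ = 212.0035 − 163.7254 = 48.2781 billion.

$48.278 billion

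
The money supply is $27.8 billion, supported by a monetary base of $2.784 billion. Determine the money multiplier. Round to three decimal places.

The money multiplier is m = M / MB = 27.8 / 2.784 ≈ 9.98563.

9.986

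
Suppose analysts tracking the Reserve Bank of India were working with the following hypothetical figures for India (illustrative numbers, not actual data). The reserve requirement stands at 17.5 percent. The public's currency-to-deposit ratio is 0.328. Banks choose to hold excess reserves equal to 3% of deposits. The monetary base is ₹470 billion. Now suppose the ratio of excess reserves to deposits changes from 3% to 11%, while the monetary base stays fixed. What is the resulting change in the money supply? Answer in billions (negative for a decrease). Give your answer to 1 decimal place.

-152.8 billion

Initially m₁ = (1 + 0.328) / (0.175 + 0.03 + 0.328) ≈ 2.49156, so M₁ = 2.49156 × 470 = 1171.0332 billion.
After the change m₂ = (1 + 0.328) / (0.175 + 0.11 + 0.328) ≈ 2.16639, so M₂ = 2.16639 × 470 = 1018.2033 billion.
ΔM = M₂ − M₁ = 1018.2033 − 1171.0332 = -152.8299 billion.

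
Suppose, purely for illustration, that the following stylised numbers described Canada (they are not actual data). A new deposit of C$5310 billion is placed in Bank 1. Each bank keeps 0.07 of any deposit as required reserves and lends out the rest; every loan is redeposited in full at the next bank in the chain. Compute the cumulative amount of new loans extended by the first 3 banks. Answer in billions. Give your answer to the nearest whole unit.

Bank i lends (1 − rr)^i of the original deposit: Bank 1 lends 5310·0.9300 = 4938.3000, Bank 2 lends 5310·0.9300² = 4592.6190, and so on.
Summing a geometric series: total = 5310·[0.9300·(1 − 0.9300^3) / (1 − 0.9300)] ≈ 13802.0547 billion.

C$13802 billion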